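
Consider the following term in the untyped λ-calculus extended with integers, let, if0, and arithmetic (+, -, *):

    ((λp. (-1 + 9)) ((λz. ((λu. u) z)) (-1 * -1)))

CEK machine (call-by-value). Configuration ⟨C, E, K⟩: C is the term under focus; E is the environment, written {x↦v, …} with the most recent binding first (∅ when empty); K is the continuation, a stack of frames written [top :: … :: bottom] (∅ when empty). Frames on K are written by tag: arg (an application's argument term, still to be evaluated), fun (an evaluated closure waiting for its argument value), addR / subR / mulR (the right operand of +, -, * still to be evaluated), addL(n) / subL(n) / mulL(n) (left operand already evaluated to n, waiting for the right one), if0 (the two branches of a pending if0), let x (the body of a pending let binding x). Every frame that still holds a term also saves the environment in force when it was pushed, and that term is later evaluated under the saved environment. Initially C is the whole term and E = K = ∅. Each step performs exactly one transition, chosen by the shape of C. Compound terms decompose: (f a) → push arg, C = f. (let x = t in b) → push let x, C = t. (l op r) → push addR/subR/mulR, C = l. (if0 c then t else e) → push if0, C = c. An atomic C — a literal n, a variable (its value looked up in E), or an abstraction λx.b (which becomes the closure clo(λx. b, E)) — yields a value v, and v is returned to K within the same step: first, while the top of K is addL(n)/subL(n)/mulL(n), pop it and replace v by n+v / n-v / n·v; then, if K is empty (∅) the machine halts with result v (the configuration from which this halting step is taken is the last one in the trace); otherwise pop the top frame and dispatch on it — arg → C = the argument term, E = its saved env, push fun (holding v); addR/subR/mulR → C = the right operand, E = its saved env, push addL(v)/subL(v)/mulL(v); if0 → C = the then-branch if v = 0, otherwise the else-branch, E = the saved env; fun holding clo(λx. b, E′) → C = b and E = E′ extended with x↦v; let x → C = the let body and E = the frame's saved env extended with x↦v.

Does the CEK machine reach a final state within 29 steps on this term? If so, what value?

0. ⟨C=((λp. (-1 + 9)) ((λz. ((λu. u) z)) (-1 * -1))); E=∅; K=∅⟩
1. ⟨C=(λp. (-1 + 9)); E=∅; K=[arg]⟩
2. ⟨C=((λz. ((λu. u) z)) (-1 * -1)); E=∅; K=[fun]⟩
3. ⟨C=(λz. ((λu. u) z)); E=∅; K=[arg :: fun]⟩
4. ⟨C=(-1 * -1); E=∅; K=[fun :: fun]⟩
5. ⟨C=-1; E=∅; K=[mulR :: fun :: fun]⟩
6. ⟨C=-1; E=∅; K=[mulL(-1) :: fun :: fun]⟩
7. ⟨C=((λu. u) z); E={z↦1}; K=[fun]⟩
8. ⟨C=(λu. u); E={z↦1}; K=[arg :: fun]⟩
9. ⟨C=z; E={z↦1}; K=[fun :: fun]⟩
10. ⟨C=u; E={u↦1, z↦1}; K=[fun]⟩
11. ⟨C=(-1 + 9); E={p↦1}; K=∅⟩
12. ⟨C=-1; E={p↦1}; K=[addR]⟩
13. ⟨C=9; E={p↦1}; K=[addL(-1)]⟩
→ final value 8

Answer: 8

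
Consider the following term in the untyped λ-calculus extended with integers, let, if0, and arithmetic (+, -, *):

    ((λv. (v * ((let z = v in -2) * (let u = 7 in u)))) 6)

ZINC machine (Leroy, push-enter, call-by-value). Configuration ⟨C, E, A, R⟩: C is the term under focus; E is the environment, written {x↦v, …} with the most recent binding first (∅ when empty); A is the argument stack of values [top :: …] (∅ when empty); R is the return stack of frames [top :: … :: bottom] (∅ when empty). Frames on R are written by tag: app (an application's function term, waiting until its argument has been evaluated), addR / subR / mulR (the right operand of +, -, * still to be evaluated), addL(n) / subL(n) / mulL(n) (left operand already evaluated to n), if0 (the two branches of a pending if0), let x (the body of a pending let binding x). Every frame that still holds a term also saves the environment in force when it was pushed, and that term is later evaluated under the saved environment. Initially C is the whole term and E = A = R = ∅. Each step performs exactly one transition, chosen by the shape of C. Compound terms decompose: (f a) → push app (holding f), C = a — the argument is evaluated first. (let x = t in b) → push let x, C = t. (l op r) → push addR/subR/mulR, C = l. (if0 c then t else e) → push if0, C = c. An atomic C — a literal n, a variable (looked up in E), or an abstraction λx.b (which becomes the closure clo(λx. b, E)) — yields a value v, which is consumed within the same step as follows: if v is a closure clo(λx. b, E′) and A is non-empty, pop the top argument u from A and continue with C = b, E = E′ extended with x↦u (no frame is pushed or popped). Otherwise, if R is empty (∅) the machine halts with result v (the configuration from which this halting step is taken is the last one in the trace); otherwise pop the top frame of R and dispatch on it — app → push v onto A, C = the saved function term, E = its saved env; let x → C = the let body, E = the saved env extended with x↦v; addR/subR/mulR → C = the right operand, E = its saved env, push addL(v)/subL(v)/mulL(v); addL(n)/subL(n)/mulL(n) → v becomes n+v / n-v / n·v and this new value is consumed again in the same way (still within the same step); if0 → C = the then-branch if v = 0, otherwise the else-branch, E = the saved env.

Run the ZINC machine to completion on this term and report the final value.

step 0: [C=((λv. (v * ((let z = v in -2) * (let u = 7 in u)))) 6) | E=∅ | A=∅ | R=∅]
step 1: [C=6 | E=∅ | A=∅ | R=[app]]
step 2: [C=(λv. (v * ((let z = v in -2) * (let u = 7 in u)))) | E=∅ | A=[6] | R=∅]
step 3: [C=(v * ((let z = v in -2) * (let u = 7 in u))) | E={v↦6} | A=∅ | R=∅]
step 4: [C=v | E={v↦6} | A=∅ | R=[mulR]]
step 5: [C=((let z = v in -2) * (let u = 7 in u)) | E={v↦6} | A=∅ | R=[mulL(6)]]
step 6: [C=(let z = v in -2) | E={v↦6} | A=∅ | R=[mulR :: mulL(6)]]
step 7: [C=v | E={v↦6} | A=∅ | R=[let z :: mulR :: mulL(6)]]
step 8: [C=-2 | E={z↦6, v↦6} | A=∅ | R=[mulR :: mulL(6)]]
step 9: [C=(let u = 7 in u) | E={v↦6} | A=∅ | R=[mulL(-2) :: mulL(6)]]
step 10: [C=7 | E={v↦6} | A=∅ | R=[let u :: mulL(-2) :: mulL(6)]]
step 11: [C=u | E={u↦7, v↦6} | A=∅ | R=[mulL(-2) :: mulL(6)]]
→ final value -84

Answer: -84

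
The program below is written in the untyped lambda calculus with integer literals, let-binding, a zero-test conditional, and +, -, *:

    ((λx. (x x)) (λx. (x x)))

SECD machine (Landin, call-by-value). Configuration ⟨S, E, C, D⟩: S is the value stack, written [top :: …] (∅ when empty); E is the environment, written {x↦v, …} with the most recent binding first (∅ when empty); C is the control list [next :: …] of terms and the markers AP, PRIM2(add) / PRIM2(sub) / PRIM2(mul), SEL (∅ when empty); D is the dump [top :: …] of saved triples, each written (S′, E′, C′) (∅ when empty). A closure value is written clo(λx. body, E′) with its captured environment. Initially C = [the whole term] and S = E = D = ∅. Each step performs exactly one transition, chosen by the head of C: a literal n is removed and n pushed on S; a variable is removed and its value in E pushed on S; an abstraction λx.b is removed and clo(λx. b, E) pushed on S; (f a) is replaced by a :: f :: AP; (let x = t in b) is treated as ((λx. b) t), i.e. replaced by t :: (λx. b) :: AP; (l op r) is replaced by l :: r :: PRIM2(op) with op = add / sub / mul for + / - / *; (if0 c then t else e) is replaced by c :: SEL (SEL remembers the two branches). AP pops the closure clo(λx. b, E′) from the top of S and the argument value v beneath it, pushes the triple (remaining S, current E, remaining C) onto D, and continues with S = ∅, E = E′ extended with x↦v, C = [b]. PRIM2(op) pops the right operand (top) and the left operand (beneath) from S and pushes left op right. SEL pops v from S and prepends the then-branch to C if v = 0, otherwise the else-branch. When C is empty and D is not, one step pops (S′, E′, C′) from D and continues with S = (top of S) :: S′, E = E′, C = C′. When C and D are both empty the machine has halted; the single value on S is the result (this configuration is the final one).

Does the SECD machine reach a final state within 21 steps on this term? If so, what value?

[0] ⟨S=∅; E=∅; C=[((λx. (x x)) (λx. (x x)))]; D=∅⟩
[1] ⟨S=∅; E=∅; C=[(λx. (x x)) :: (λx. (x x)) :: AP]; D=∅⟩
[2] ⟨S=[clo(λx. (x x), ∅)]; E=∅; C=[(λx. (x x)) :: AP]; D=∅⟩
[3] ⟨S=[clo(λx. (x x), ∅) :: clo(λx. (x x), ∅)]; E=∅; C=[AP]; D=∅⟩
[4] ⟨S=∅; E={x↦clo(λx. (x x), ∅)}; C=[(x x)]; D=[(∅, ∅, ∅)]⟩
[5] ⟨S=∅; E={x↦clo(λx. (x x), ∅)}; C=[x :: x :: AP]; D=[(∅, ∅, ∅)]⟩
[6] ⟨S=[clo(λx. (x x), ∅)]; E={x↦clo(λx. (x x), ∅)}; C=[x :: AP]; D=[(∅, ∅, ∅)]⟩
[7] ⟨S=[clo(λx. (x x), ∅) :: clo(λx. (x x), ∅)]; E={x↦clo(λx. (x x), ∅)}; C=[AP]; D=[(∅, ∅, ∅)]⟩
[8] ⟨S=∅; E={x↦clo(λx. (x x), ∅)}; C=[(x x)]; D=[(∅, {x↦clo(λx. (x x), ∅)}, ∅) :: (∅, ∅, ∅)]⟩
[9] ⟨S=∅; E={x↦clo(λx. (x x), ∅)}; C=[x :: x :: AP]; D=[(∅, {x↦clo(λx. (x x), ∅)}, ∅) :: (∅, ∅, ∅)]⟩
[10] ⟨S=[clo(λx. (x x), ∅)]; E={x↦clo(λx. (x x), ∅)}; C=[x :: AP]; D=[(∅, {x↦clo(λx. (x x), ∅)}, ∅) :: (∅, ∅, ∅)]⟩
[11] ⟨S=[clo(λx. (x x), ∅) :: clo(λx. (x x), ∅)]; E={x↦clo(λx. (x x), ∅)}; C=[AP]; D=[(∅, {x↦clo(λx. (x x), ∅)}, ∅) :: (∅, ∅, ∅)]⟩
[12] ⟨S=∅; E={x↦clo(λx. (x x), ∅)}; C=[(x x)]; D=[(∅, {x↦clo(λx. (x x), ∅)}, ∅) :: (∅, {x↦clo(λx. (x x), ∅)}, ∅) :: (∅, ∅, ∅)]⟩
[13] ⟨S=∅; E={x↦clo(λx. (x x), ∅)}; C=[x :: x :: AP]; D=[(∅, {x↦clo(λx. (x x), ∅)}, ∅) :: (∅, {x↦clo(λx. (x x), ∅)}, ∅) :: (∅, ∅, ∅)]⟩
[14] ⟨S=[clo(λx. (x x), ∅)]; E={x↦clo(λx. (x x), ∅)}; C=[x :: AP]; D=[(∅, {x↦clo(λx. (x x), ∅)}, ∅) :: (∅, {x↦clo(λx. (x x), ∅)}, ∅) :: (∅, ∅, ∅)]⟩
[15] ⟨S=[clo(λx. (x x), ∅) :: clo(λx. (x x), ∅)]; E={x↦clo(λx. (x x), ∅)}; C=[AP]; D=[(∅, {x↦clo(λx. (x x), ∅)}, ∅) :: (∅, {x↦clo(λx. (x x), ∅)}, ∅) :: (∅, ∅, ∅)]⟩
[16] ⟨S=∅; E={x↦clo(λx. (x x), ∅)}; C=[(x x)]; D=[(∅, {x↦clo(λx. (x x), ∅)}, ∅) :: (∅, {x↦clo(λx. (x x), ∅)}, ∅) :: (∅, {x↦clo(λx. (x x), ∅)}, ∅) :: (∅, ∅, ∅)]⟩
[17] ⟨S=∅; E={x↦clo(λx. (x x), ∅)}; C=[x :: x :: AP]; D=[(∅, {x↦clo(λx. (x x), ∅)}, ∅) :: (∅, {x↦clo(λx. (x x), ∅)}, ∅) :: (∅, {x↦clo(λx. (x x), ∅)}, ∅) :: (∅, ∅, ∅)]⟩
[18] ⟨S=[clo(λx. (x x), ∅)]; E={x↦clo(λx. (x x), ∅)}; C=[x :: AP]; D=[(∅, {x↦clo(λx. (x x), ∅)}, ∅) :: (∅, {x↦clo(λx. (x x), ∅)}, ∅) :: (∅, {x↦clo(λx. (x x), ∅)}, ∅) :: (∅, ∅, ∅)]⟩
[19] ⟨S=[clo(λx. (x x), ∅) :: clo(λx. (x x), ∅)]; E={x↦clo(λx. (x x), ∅)}; C=[AP]; D=[(∅, {x↦clo(λx. (x x), ∅)}, ∅) :: (∅, {x↦clo(λx. (x x), ∅)}, ∅) :: (∅, {x↦clo(λx. (x x), ∅)}, ∅) :: (∅, ∅, ∅)]⟩
[20] ⟨S=∅; E={x↦clo(λx. (x x), ∅)}; C=[(x x)]; D=[(∅, {x↦clo(λx. (x x), ∅)}, ∅) :: (∅, {x↦clo(λx. (x x), ∅)}, ∅) :: (∅, {x↦clo(λx. (x x), ∅)}, ∅) :: (∅, {x↦clo(λx. (x x), ∅)}, ∅) :: (∅, ∅, ∅)]⟩
[21] ⟨S=∅; E={x↦clo(λx. (x x), ∅)}; C=[x :: x :: AP]; D=[(∅, {x↦clo(λx. (x x), ∅)}, ∅) :: (∅, {x↦clo(λx. (x x), ∅)}, ∅) :: (∅, {x↦clo(λx. (x x), ∅)}, ∅) :: (∅, {x↦clo(λx. (x x), ∅)}, ∅) :: (∅, ∅, ∅)]⟩
→ 21 transitions taken and the configuration is still not final: no result within 21 steps

Answer: DIVERGES (no final state within 21 steps)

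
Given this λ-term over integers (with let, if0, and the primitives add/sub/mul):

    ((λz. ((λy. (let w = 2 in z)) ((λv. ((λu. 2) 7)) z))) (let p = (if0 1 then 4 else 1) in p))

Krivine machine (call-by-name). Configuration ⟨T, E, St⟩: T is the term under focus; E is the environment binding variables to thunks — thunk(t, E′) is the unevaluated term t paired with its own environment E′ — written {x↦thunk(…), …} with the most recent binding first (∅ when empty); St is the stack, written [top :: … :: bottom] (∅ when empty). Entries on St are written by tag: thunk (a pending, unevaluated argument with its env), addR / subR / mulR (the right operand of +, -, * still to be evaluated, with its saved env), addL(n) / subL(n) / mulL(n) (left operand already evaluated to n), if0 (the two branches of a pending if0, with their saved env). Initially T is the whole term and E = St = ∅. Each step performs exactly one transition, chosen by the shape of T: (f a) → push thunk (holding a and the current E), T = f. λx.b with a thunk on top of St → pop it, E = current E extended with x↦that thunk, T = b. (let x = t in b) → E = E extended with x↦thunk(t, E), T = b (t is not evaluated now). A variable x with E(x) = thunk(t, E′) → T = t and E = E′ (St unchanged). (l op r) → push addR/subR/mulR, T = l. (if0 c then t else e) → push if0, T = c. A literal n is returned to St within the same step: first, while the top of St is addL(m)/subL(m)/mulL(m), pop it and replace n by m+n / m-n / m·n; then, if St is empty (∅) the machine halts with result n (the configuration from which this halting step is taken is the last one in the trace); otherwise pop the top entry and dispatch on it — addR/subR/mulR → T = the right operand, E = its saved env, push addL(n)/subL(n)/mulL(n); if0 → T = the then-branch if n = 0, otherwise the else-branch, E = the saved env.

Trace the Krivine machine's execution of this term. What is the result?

[0] <T=((λz. ((λy. (let w = 2 in z)) ((λv. ((λu. 2) 7)) z))) (let p = (if0 1 then 4 else 1) in p)), E=∅, St=∅>
[1] <T=(λz. ((λy. (let w = 2 in z)) ((λv. ((λu. 2) 7)) z))), E=∅, St=[thunk]>
[2] <T=((λy. (let w = 2 in z)) ((λv. ((λu. 2) 7)) z)), E={z↦thunk((let p = (if0 1 then 4 else 1) in p), ∅)}, St=∅>
[3] <T=(λy. (let w = 2 in z)), E={z↦thunk((let p = (if0 1 then 4 else 1) in p), ∅)}, St=[thunk]>
[4] <T=(let w = 2 in z), E={y↦thunk(((λv. ((λu. 2) 7)) z), {z↦thunk((let p = (if0 1 then 4 else 1) in p), ∅)}), z↦thunk((let p = (if0 1 then 4 else 1) in p), ∅)}, St=∅>
[5] <T=z, E={w↦thunk(2, {y↦thunk(((λv. ((λu. 2) 7)) z), {z↦thunk((let p = (if0 1 then 4 else 1) in p), ∅)}), z↦thunk((let p = (if0 1 then 4 else 1) in p), ∅)}), y↦thunk(((λv. ((λu. 2) 7)) z), {z↦thunk((let p = (if0 1 then 4 else 1) in p), ∅)}), z↦thunk((let p = (if0 1 then 4 else 1) in p), ∅)}, St=∅>
[6] <T=(let p = (if0 1 then 4 else 1) in p), E=∅, St=∅>
[7] <T=p, E={p↦thunk((if0 1 then 4 else 1), ∅)}, St=∅>
[8] <T=(if0 1 then 4 else 1), E=∅, St=∅>
[9] <T=1, E=∅, St=[if0]>
[10] <T=1, E=∅, St=∅>
→ final value 1

Answer: 1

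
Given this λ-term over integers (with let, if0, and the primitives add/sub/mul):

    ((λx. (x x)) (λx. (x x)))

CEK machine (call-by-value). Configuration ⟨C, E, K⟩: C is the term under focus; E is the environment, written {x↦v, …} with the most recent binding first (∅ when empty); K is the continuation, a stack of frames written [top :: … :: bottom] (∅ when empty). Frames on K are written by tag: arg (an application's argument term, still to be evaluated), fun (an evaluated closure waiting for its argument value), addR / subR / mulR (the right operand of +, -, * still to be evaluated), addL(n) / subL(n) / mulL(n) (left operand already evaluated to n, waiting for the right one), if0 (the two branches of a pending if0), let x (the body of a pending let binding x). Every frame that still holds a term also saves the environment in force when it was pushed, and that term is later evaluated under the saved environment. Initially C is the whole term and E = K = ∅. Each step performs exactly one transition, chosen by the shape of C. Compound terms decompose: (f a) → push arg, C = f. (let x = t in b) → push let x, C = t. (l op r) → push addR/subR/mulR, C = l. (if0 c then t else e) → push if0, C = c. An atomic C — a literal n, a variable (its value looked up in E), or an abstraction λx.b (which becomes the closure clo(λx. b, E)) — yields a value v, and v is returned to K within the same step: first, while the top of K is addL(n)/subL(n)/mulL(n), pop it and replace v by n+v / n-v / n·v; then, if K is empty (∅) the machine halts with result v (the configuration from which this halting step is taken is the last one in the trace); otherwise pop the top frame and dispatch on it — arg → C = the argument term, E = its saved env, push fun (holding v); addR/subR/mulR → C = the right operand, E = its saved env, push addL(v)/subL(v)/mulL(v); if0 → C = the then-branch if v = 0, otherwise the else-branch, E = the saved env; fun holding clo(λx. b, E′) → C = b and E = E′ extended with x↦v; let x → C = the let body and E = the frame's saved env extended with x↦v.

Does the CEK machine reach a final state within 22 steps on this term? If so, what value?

step 0: ⟨C=((λx. (x x)) (λx. (x x))); E=∅; K=∅⟩
step 1: ⟨C=(λx. (x x)); E=∅; K=[arg]⟩
step 2: ⟨C=(λx. (x x)); E=∅; K=[fun]⟩
step 3: ⟨C=(x x); E={x↦clo(λx. (x x), ∅)}; K=∅⟩
step 4: ⟨C=x; E={x↦clo(λx. (x x), ∅)}; K=[arg]⟩
step 5: ⟨C=x; E={x↦clo(λx. (x x), ∅)}; K=[fun]⟩
… configuration repeats with period 3 (steps 3–5 recur indefinitely) …

Answer: DIVERGES (no final state within 22 steps)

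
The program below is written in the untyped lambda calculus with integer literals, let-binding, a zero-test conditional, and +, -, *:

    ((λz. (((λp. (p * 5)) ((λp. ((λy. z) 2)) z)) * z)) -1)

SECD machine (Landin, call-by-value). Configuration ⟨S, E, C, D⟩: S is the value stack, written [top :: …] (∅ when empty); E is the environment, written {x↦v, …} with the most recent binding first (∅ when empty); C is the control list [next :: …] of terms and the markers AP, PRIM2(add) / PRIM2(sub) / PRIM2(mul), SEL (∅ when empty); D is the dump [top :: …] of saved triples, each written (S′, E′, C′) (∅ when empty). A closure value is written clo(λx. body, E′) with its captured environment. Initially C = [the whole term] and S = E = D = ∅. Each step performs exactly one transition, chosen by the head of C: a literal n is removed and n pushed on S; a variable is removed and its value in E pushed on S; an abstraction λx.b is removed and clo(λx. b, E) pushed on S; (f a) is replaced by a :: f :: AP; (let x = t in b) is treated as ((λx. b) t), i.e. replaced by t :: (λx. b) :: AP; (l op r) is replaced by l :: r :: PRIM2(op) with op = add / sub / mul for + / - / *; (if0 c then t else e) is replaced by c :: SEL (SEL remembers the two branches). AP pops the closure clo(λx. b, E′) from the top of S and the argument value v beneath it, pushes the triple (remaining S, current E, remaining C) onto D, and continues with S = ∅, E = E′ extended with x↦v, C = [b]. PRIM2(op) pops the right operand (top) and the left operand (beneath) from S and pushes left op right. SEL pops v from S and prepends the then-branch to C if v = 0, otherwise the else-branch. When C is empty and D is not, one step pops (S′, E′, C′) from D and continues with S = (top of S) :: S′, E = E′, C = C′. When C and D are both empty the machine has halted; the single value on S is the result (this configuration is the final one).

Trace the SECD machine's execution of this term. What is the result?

step 0: ⟨S=∅; E=∅; C=[((λz. (((λp. (p * 5)) ((λp. ((λy. z) 2)) z)) * z)) -1)]; D=∅⟩
step 1: ⟨S=∅; E=∅; C=[-1 :: (λz. (((λp. (p * 5)) ((λp. ((λy. z) 2)) z)) * z)) :: AP]; D=∅⟩
step 2: ⟨S=[-1]; E=∅; C=[(λz. (((λp. (p * 5)) ((λp. ((λy. z) 2)) z)) * z)) :: AP]; D=∅⟩
step 3: ⟨S=[clo(λz. (((λp. (p * 5)) ((λp. ((λy. z) 2)) z)) * z), ∅) :: -1]; E=∅; C=[AP]; D=∅⟩
step 4: ⟨S=∅; E={z↦-1}; C=[(((λp. (p * 5)) ((λp. ((λy. z) 2)) z)) * z)]; D=[(∅, ∅, ∅)]⟩
step 5: ⟨S=∅; E={z↦-1}; C=[((λp. (p * 5)) ((λp. ((λy. z) 2)) z)) :: z :: PRIM2(mul)]; D=[(∅, ∅, ∅)]⟩
step 6: ⟨S=∅; E={z↦-1}; C=[((λp. ((λy. z) 2)) z) :: (λp. (p * 5)) :: AP :: z :: PRIM2(mul)]; D=[(∅, ∅, ∅)]⟩
step 7: ⟨S=∅; E={z↦-1}; C=[z :: (λp. ((λy. z) 2)) :: AP :: (λp. (p * 5)) :: AP :: z :: PRIM2(mul)]; D=[(∅, ∅, ∅)]⟩
step 8: ⟨S=[-1]; E={z↦-1}; C=[(λp. ((λy. z) 2)) :: AP :: (λp. (p * 5)) :: AP :: z :: PRIM2(mul)]; D=[(∅, ∅, ∅)]⟩
step 9: ⟨S=[clo(λp. ((λy. z) 2), {z↦-1}) :: -1]; E={z↦-1}; C=[AP :: (λp. (p * 5)) :: AP :: z :: PRIM2(mul)]; D=[(∅, ∅, ∅)]⟩
step 10: ⟨S=∅; E={p↦-1, z↦-1}; C=[((λy. z) 2)]; D=[(∅, {z↦-1}, [(λp. (p * 5)) :: AP :: z :: PRIM2(mul)]) :: (∅, ∅, ∅)]⟩
step 11: ⟨S=∅; E={p↦-1, z↦-1}; C=[2 :: (λy. z) :: AP]; D=[(∅, {z↦-1}, [(λp. (p * 5)) :: AP :: z :: PRIM2(mul)]) :: (∅, ∅, ∅)]⟩
step 12: ⟨S=[2]; E={p↦-1, z↦-1}; C=[(λy. z) :: AP]; D=[(∅, {z↦-1}, [(λp. (p * 5)) :: AP :: z :: PRIM2(mul)]) :: (∅, ∅, ∅)]⟩
step 13: ⟨S=[clo(λy. z, {p↦-1, z↦-1}) :: 2]; E={p↦-1, z↦-1}; C=[AP]; D=[(∅, {z↦-1}, [(λp. (p * 5)) :: AP :: z :: PRIM2(mul)]) :: (∅, ∅, ∅)]⟩
step 14: ⟨S=∅; E={y↦2, p↦-1, z↦-1}; C=[z]; D=[(∅, {p↦-1, z↦-1}, ∅) :: (∅, {z↦-1}, [(λp. (p * 5)) :: AP :: z :: PRIM2(mul)]) :: (∅, ∅, ∅)]⟩
step 15: ⟨S=[-1]; E={y↦2, p↦-1, z↦-1}; C=∅; D=[(∅, {p↦-1, z↦-1}, ∅) :: (∅, {z↦-1}, [(λp. (p * 5)) :: AP :: z :: PRIM2(mul)]) :: (∅, ∅, ∅)]⟩
step 16: ⟨S=[-1]; E={p↦-1, z↦-1}; C=∅; D=[(∅, {z↦-1}, [(λp. (p * 5)) :: AP :: z :: PRIM2(mul)]) :: (∅, ∅, ∅)]⟩
step 17: ⟨S=[-1]; E={z↦-1}; C=[(λp. (p * 5)) :: AP :: z :: PRIM2(mul)]; D=[(∅, ∅, ∅)]⟩
step 18: ⟨S=[clo(λp. (p * 5), {z↦-1}) :: -1]; E={z↦-1}; C=[AP :: z :: PRIM2(mul)]; D=[(∅, ∅, ∅)]⟩
step 19: ⟨S=∅; E={p↦-1, z↦-1}; C=[(p * 5)]; D=[(∅, {z↦-1}, [z :: PRIM2(mul)]) :: (∅, ∅, ∅)]⟩
step 20: ⟨S=∅; E={p↦-1, z↦-1}; C=[p :: 5 :: PRIM2(mul)]; D=[(∅, {z↦-1}, [z :: PRIM2(mul)]) :: (∅, ∅, ∅)]⟩
step 21: ⟨S=[-1]; E={p↦-1, z↦-1}; C=[5 :: PRIM2(mul)]; D=[(∅, {z↦-1}, [z :: PRIM2(mul)]) :: (∅, ∅, ∅)]⟩
step 22: ⟨S=[5 :: -1]; E={p↦-1, z↦-1}; C=[PRIM2(mul)]; D=[(∅, {z↦-1}, [z :: PRIM2(mul)]) :: (∅, ∅, ∅)]⟩
step 23: ⟨S=[-5]; E={p↦-1, z↦-1}; C=∅; D=[(∅, {z↦-1}, [z :: PRIM2(mul)]) :: (∅, ∅, ∅)]⟩
step 24: ⟨S=[-5]; E={z↦-1}; C=[z :: PRIM2(mul)]; D=[(∅, ∅, ∅)]⟩
step 25: ⟨S=[-1 :: -5]; E={z↦-1}; C=[PRIM2(mul)]; D=[(∅, ∅, ∅)]⟩
step 26: ⟨S=[5]; E={z↦-1}; C=∅; D=[(∅, ∅, ∅)]⟩
step 27: ⟨S=[5]; E=∅; C=∅; D=∅⟩
→ final value 5

Answer: 5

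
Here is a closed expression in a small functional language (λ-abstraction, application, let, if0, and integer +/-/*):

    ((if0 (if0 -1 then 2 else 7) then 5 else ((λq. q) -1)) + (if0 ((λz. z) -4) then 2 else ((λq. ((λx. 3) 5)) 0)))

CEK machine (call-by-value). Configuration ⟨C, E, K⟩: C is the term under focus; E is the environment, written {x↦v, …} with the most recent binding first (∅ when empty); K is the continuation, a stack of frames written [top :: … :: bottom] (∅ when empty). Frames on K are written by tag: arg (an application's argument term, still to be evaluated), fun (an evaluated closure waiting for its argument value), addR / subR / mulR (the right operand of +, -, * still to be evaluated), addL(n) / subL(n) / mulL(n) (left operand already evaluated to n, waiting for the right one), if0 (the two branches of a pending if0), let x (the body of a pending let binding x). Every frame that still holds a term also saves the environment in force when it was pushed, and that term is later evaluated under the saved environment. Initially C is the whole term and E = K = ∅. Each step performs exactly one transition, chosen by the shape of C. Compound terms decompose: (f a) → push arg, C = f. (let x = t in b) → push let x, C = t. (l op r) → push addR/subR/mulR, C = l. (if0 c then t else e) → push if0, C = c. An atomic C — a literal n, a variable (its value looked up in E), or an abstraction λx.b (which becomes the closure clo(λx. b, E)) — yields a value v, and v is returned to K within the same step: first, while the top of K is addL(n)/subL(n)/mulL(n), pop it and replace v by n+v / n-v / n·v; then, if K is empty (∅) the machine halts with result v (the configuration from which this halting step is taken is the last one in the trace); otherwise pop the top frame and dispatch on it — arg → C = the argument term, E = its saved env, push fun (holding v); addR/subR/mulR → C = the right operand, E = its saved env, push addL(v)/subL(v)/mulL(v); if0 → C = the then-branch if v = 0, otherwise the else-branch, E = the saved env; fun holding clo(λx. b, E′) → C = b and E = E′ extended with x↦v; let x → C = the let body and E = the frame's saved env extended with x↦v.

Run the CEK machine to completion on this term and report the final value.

Answer: 2

Derivation:
0. [C=((if0 (if0 -1 then 2 else 7) then 5 else ((λq. q) -1)) + (if0 ((λz. z) -4) then 2 else ((λq. ((λx. 3) 5)) 0))) | E=∅ | K=∅]
1. [C=(if0 (if0 -1 then 2 else 7) then 5 else ((λq. q) -1)) | E=∅ | K=[addR]]
2. [C=(if0 -1 then 2 else 7) | E=∅ | K=[if0 :: addR]]
3. [C=-1 | E=∅ | K=[if0 :: if0 :: addR]]
4. [C=7 | E=∅ | K=[if0 :: addR]]
5. [C=((λq. q) -1) | E=∅ | K=[addR]]
6. [C=(λq. q) | E=∅ | K=[arg :: addR]]
7. [C=-1 | E=∅ | K=[fun :: addR]]
8. [C=q | E={q↦-1} | K=[addR]]
9. [C=(if0 ((λz. z) -4) then 2 else ((λq. ((λx. 3) 5)) 0)) | E=∅ | K=[addL(-1)]]
10. [C=((λz. z) -4) | E=∅ | K=[if0 :: addL(-1)]]
11. [C=(λz. z) | E=∅ | K=[arg :: if0 :: addL(-1)]]
12. [C=-4 | E=∅ | K=[fun :: if0 :: addL(-1)]]
13. [C=z | E={z↦-4} | K=[if0 :: addL(-1)]]
14. [C=((λq. ((λx. 3) 5)) 0) | E=∅ | K=[addL(-1)]]
15. [C=(λq. ((λx. 3) 5)) | E=∅ | K=[arg :: addL(-1)]]
16. [C=0 | E=∅ | K=[fun :: addL(-1)]]
17. [C=((λx. 3) 5) | E={q↦0} | K=[addL(-1)]]
18. [C=(λx. 3) | E={q↦0} | K=[arg :: addL(-1)]]
19. [C=5 | E={q↦0} | K=[fun :: addL(-1)]]
20. [C=3 | E={x↦5, q↦0} | K=[addL(-1)]]
→ final value 2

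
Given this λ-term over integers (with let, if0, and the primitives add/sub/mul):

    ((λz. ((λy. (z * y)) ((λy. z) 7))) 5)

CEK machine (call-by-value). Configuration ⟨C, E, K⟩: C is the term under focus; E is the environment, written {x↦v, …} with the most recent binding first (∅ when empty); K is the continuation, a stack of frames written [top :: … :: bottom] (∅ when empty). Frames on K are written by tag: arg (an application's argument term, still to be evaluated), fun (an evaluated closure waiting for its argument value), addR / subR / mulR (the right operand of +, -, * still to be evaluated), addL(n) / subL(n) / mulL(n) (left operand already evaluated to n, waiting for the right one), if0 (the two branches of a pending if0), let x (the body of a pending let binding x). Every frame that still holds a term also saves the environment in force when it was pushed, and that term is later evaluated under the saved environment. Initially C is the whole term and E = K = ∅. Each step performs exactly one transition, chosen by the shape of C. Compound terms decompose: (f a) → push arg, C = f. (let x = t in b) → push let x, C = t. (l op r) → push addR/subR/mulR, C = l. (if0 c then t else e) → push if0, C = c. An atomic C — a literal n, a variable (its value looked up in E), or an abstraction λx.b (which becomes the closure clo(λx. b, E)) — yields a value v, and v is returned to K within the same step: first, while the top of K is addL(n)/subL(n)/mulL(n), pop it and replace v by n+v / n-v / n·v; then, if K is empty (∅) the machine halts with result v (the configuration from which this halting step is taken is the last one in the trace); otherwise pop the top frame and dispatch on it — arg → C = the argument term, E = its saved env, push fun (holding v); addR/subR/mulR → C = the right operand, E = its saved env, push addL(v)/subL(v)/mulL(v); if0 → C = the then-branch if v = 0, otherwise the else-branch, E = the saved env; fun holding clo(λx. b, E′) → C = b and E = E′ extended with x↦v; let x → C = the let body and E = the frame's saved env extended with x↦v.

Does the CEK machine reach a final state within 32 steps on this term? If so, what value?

Answer: 25

Derivation:
t=0: [C=((λz. ((λy. (z * y)) ((λy. z) 7))) 5) | E=∅ | K=∅]
t=1: [C=(λz. ((λy. (z * y)) ((λy. z) 7))) | E=∅ | K=[arg]]
t=2: [C=5 | E=∅ | K=[fun]]
t=3: [C=((λy. (z * y)) ((λy. z) 7)) | E={z↦5} | K=∅]
t=4: [C=(λy. (z * y)) | E={z↦5} | K=[arg]]
t=5: [C=((λy. z) 7) | E={z↦5} | K=[fun]]
t=6: [C=(λy. z) | E={z↦5} | K=[arg :: fun]]
t=7: [C=7 | E={z↦5} | K=[fun :: fun]]
t=8: [C=z | E={y↦7, z↦5} | K=[fun]]
t=9: [C=(z * y) | E={y↦5, z↦5} | K=∅]
t=10: [C=z | E={y↦5, z↦5} | K=[mulR]]
t=11: [C=y | E={y↦5, z↦5} | K=[mulL(5)]]
→ final value 25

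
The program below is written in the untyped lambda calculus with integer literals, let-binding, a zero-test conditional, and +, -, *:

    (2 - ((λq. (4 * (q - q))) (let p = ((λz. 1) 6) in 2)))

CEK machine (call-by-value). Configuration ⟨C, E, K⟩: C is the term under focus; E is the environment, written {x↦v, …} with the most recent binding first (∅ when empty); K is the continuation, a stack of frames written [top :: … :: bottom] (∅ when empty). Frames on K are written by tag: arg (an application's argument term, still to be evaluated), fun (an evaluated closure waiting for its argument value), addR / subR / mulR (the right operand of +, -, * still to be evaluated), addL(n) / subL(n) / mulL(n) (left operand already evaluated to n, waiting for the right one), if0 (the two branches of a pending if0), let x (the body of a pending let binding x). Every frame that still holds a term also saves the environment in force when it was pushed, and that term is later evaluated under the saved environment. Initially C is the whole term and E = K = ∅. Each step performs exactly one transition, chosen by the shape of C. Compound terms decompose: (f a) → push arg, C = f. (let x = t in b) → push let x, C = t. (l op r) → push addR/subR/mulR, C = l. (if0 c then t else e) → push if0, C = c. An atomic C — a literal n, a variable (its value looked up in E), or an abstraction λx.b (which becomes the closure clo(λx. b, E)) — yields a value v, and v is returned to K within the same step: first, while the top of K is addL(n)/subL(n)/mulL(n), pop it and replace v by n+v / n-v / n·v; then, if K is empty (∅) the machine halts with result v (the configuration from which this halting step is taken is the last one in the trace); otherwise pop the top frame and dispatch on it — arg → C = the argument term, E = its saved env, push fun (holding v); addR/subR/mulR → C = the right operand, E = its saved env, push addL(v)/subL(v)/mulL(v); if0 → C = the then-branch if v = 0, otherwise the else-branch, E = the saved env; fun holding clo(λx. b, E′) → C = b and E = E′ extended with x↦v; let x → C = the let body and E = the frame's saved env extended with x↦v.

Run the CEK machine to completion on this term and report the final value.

Answer: 2

Derivation:
t=0: ⟨C=(2 - ((λq. (4 * (q - q))) (let p = ((λz. 1) 6) in 2))); E=∅; K=∅⟩
t=1: ⟨C=2; E=∅; K=[subR]⟩
t=2: ⟨C=((λq. (4 * (q - q))) (let p = ((λz. 1) 6) in 2)); E=∅; K=[subL(2)]⟩
t=3: ⟨C=(λq. (4 * (q - q))); E=∅; K=[arg :: subL(2)]⟩
t=4: ⟨C=(let p = ((λz. 1) 6) in 2); E=∅; K=[fun :: subL(2)]⟩
t=5: ⟨C=((λz. 1) 6); E=∅; K=[let p :: fun :: subL(2)]⟩
t=6: ⟨C=(λz. 1); E=∅; K=[arg :: let p :: fun :: subL(2)]⟩
t=7: ⟨C=6; E=∅; K=[fun :: let p :: fun :: subL(2)]⟩
t=8: ⟨C=1; E={z↦6}; K=[let p :: fun :: subL(2)]⟩
t=9: ⟨C=2; E={p↦1}; K=[fun :: subL(2)]⟩
t=10: ⟨C=(4 * (q - q)); E={q↦2}; K=[subL(2)]⟩
t=11: ⟨C=4; E={q↦2}; K=[mulR :: subL(2)]⟩
t=12: ⟨C=(q - q); E={q↦2}; K=[mulL(4) :: subL(2)]⟩
t=13: ⟨C=q; E={q↦2}; K=[subR :: mulL(4) :: subL(2)]⟩
t=14: ⟨C=q; E={q↦2}; K=[subL(2) :: mulL(4) :: subL(2)]⟩
→ final value 2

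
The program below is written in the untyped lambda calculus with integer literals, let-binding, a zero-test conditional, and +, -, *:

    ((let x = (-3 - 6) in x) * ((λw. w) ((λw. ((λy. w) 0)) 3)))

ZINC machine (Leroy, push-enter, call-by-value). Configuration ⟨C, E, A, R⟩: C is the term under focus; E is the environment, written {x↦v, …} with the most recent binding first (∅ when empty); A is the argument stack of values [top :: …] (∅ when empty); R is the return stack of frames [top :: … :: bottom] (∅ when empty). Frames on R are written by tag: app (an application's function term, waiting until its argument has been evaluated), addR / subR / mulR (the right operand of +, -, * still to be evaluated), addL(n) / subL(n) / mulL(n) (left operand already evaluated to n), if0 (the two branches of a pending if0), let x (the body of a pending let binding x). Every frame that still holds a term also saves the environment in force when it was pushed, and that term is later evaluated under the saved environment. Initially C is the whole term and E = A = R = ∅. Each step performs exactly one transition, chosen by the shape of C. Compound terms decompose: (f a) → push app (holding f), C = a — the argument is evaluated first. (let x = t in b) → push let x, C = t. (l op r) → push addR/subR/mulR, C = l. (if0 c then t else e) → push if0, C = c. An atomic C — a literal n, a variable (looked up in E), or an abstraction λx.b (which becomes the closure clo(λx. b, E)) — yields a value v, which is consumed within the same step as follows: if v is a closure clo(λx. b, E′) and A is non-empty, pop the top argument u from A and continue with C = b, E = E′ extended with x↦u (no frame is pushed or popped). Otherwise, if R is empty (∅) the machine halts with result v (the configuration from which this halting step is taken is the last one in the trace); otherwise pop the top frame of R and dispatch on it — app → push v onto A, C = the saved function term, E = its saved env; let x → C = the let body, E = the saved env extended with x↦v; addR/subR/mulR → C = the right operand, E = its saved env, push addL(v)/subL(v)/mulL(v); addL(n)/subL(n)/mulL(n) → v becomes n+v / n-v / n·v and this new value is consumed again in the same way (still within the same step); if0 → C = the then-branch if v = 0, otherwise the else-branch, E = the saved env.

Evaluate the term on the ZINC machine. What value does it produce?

Answer: -27

Machine steps:
0. ⟨C=((let x = (-3 - 6) in x) * ((λw. w) ((λw. ((λy. w) 0)) 3))); E=∅; A=∅; R=∅⟩
1. ⟨C=(let x = (-3 - 6) in x); E=∅; A=∅; R=[mulR]⟩
2. ⟨C=(-3 - 6); E=∅; A=∅; R=[let x :: mulR]⟩
3. ⟨C=-3; E=∅; A=∅; R=[subR :: let x :: mulR]⟩
4. ⟨C=6; E=∅; A=∅; R=[subL(-3) :: let x :: mulR]⟩
5. ⟨C=x; E={x↦-9}; A=∅; R=[mulR]⟩
6. ⟨C=((λw. w) ((λw. ((λy. w) 0)) 3)); E=∅; A=∅; R=[mulL(-9)]⟩
7. ⟨C=((λw. ((λy. w) 0)) 3); E=∅; A=∅; R=[app :: mulL(-9)]⟩
8. ⟨C=3; E=∅; A=∅; R=[app :: app :: mulL(-9)]⟩
9. ⟨C=(λw. ((λy. w) 0)); E=∅; A=[3]; R=[app :: mulL(-9)]⟩
10. ⟨C=((λy. w) 0); E={w↦3}; A=∅; R=[app :: mulL(-9)]⟩
11. ⟨C=0; E={w↦3}; A=∅; R=[app :: app :: mulL(-9)]⟩
12. ⟨C=(λy. w); E={w↦3}; A=[0]; R=[app :: mulL(-9)]⟩
13. ⟨C=w; E={y↦0, w↦3}; A=∅; R=[app :: mulL(-9)]⟩
14. ⟨C=(λw. w); E=∅; A=[3]; R=[mulL(-9)]⟩
15. ⟨C=w; E={w↦3}; A=∅; R=[mulL(-9)]⟩
→ final value -27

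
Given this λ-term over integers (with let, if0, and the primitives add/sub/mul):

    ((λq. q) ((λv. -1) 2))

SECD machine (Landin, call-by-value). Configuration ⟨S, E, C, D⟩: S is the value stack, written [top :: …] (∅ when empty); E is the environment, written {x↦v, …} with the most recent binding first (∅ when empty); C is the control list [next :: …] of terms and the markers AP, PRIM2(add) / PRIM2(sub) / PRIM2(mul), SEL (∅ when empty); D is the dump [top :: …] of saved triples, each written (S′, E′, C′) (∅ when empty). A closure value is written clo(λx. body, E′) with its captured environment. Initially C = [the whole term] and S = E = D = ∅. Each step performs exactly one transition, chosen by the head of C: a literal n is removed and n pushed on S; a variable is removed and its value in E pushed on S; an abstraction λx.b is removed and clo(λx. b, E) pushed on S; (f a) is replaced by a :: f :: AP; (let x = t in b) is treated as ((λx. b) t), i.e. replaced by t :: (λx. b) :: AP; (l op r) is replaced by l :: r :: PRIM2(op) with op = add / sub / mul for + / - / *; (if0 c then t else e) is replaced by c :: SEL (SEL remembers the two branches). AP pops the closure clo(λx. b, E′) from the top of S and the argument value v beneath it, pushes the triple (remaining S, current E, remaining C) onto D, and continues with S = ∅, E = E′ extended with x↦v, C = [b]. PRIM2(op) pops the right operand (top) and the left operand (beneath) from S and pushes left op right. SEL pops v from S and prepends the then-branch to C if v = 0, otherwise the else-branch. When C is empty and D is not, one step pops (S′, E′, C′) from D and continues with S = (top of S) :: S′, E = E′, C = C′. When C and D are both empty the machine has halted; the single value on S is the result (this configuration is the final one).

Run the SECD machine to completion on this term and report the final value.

Answer: -1

Machine steps:
t=0: [S=∅ | E=∅ | C=[((λq. q) ((λv. -1) 2))] | D=∅]
t=1: [S=∅ | E=∅ | C=[((λv. -1) 2) :: (λq. q) :: AP] | D=∅]
t=2: [S=∅ | E=∅ | C=[2 :: (λv. -1) :: AP :: (λq. q) :: AP] | D=∅]
t=3: [S=[2] | E=∅ | C=[(λv. -1) :: AP :: (λq. q) :: AP] | D=∅]
t=4: [S=[clo(λv. -1, ∅) :: 2] | E=∅ | C=[AP :: (λq. q) :: AP] | D=∅]
t=5: [S=∅ | E={v↦2} | C=[-1] | D=[(∅, ∅, [(λq. q) :: AP])]]
t=6: [S=[-1] | E={v↦2} | C=∅ | D=[(∅, ∅, [(λq. q) :: AP])]]
t=7: [S=[-1] | E=∅ | C=[(λq. q) :: AP] | D=∅]
t=8: [S=[clo(λq. q, ∅) :: -1] | E=∅ | C=[AP] | D=∅]
t=9: [S=∅ | E={q↦-1} | C=[q] | D=[(∅, ∅, ∅)]]
t=10: [S=[-1] | E={q↦-1} | C=∅ | D=[(∅, ∅, ∅)]]
t=11: [S=[-1] | E=∅ | C=∅ | D=∅]
→ final value -1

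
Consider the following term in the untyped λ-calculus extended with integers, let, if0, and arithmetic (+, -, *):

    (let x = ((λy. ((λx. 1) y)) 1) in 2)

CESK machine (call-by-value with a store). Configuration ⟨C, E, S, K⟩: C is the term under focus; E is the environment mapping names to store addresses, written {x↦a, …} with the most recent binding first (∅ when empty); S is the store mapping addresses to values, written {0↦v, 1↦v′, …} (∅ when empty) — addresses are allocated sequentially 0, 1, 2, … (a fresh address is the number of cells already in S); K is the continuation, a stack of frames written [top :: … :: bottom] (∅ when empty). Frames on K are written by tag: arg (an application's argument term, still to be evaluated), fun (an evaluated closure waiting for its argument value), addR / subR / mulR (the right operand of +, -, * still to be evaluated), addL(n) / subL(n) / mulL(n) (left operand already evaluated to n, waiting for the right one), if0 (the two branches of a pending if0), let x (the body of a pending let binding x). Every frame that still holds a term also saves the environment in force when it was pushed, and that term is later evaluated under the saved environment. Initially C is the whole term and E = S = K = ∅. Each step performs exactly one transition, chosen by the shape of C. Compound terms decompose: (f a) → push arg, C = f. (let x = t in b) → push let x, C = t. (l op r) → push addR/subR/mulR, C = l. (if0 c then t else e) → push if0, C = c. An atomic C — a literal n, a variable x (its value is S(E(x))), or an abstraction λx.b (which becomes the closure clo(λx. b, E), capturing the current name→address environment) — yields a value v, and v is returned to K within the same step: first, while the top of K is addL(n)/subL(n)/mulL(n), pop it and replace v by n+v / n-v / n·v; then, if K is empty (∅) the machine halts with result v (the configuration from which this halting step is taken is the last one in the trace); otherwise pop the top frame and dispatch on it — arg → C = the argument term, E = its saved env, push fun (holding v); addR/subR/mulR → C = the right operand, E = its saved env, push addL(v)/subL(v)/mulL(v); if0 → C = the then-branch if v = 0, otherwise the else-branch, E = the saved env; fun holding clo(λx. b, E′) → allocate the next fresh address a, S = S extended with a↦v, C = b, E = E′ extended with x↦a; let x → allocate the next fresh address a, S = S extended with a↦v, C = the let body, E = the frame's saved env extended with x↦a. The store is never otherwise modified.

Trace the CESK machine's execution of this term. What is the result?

Answer: 2

Machine steps:
t=0: <C=(let x = ((λy. ((λx. 1) y)) 1) in 2), E=∅, S=∅, K=∅>
t=1: <C=((λy. ((λx. 1) y)) 1), E=∅, S=∅, K=[let x]>
t=2: <C=(λy. ((λx. 1) y)), E=∅, S=∅, K=[arg :: let x]>
t=3: <C=1, E=∅, S=∅, K=[fun :: let x]>
t=4: <C=((λx. 1) y), E={y↦0}, S={0↦1}, K=[let x]>
t=5: <C=(λx. 1), E={y↦0}, S={0↦1}, K=[arg :: let x]>
t=6: <C=y, E={y↦0}, S={0↦1}, K=[fun :: let x]>
t=7: <C=1, E={x↦1, y↦0}, S={0↦1, 1↦1}, K=[let x]>
t=8: <C=2, E={x↦2}, S={0↦1, 1↦1, 2↦1}, K=∅>
→ final value 2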